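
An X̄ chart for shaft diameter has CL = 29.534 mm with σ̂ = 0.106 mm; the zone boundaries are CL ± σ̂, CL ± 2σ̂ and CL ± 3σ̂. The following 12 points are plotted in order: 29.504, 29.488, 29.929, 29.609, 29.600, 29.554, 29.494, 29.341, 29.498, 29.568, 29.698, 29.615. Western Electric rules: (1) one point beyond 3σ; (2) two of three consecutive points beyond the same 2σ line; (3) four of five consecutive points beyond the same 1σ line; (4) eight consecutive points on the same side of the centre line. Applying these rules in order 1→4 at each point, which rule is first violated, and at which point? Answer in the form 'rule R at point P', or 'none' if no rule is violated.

rule 1 at point 3

Zone of each point (C = within 1σ̂, B = 1σ̂–2σ̂, A = 2σ̂–3σ̂, * = beyond 3σ̂; sign = side of CL): 1:-C, 2:-C, 3:+*, 4:+C, 5:+C, 6:+C, 7:-C, 8:-B, 9:-C, 10:+C, 11:+B, 12:+C
Rule 1 (one point beyond the 3σ limits) is satisfied at point 3.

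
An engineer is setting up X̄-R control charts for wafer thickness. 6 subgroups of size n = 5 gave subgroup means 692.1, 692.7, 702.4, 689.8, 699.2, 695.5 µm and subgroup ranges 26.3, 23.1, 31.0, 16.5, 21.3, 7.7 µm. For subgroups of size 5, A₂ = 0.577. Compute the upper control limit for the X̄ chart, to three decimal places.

707.391

X̄̄ = (692.1 + 692.7 + 702.4 + 689.8 + 699.2 + 695.5) / 6 = 4171.7000 / 6 = 695.2833
R̄ = (26.3 + 23.1 + 31.0 + 16.5 + 21.3 + 7.7) / 6 = 125.9000 / 6 = 20.9833
UCL = X̄̄ + A₂·R̄ = 695.2833 + 0.577 × 20.9833 = 707.3907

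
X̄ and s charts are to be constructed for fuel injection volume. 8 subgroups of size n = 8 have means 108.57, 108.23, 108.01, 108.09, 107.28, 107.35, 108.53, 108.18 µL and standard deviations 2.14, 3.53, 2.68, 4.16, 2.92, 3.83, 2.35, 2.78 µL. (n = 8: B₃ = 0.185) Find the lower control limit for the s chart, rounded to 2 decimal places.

0.56

s̄ = (2.14 + 3.53 + 2.68 + 4.16 + 2.92 + 3.83 + 2.35 + 2.78) / 8 = 3.0488
LCL_s = B₃·s̄ = 0.185 × 3.0488 = 0.5640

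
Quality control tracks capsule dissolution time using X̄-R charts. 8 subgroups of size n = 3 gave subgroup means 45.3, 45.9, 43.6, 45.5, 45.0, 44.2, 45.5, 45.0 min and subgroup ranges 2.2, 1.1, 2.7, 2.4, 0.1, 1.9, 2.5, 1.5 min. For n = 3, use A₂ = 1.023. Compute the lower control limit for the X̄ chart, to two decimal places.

X̄̄ = (45.3 + 45.9 + 43.6 + 45.5 + 45.0 + 44.2 + 45.5 + 45.0) / 8 = 360.0000 / 8 = 45.0000
R̄ = (2.2 + 1.1 + 2.7 + 2.4 + 0.1 + 1.9 + 2.5 + 1.5) / 8 = 14.4000 / 8 = 1.8000
LCL = X̄̄ − A₂·R̄ = 45.0000 − 1.023 × 1.8000 = 43.1586

43.16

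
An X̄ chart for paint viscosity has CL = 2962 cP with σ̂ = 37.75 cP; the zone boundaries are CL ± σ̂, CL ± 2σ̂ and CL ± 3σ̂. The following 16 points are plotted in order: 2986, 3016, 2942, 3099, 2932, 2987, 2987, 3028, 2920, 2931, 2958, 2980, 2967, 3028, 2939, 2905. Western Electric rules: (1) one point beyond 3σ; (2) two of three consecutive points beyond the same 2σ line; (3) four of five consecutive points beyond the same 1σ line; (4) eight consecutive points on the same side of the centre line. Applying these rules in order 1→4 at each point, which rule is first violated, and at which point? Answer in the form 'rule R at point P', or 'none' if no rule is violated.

Zone of each point (C = within 1σ̂, B = 1σ̂–2σ̂, A = 2σ̂–3σ̂, * = beyond 3σ̂; sign = side of CL): 1:+C, 2:+B, 3:-C, 4:+*, 5:-C, 6:+C, 7:+C, 8:+B, 9:-B, 10:-C, 11:-C, 12:+C, 13:+C, 14:+B, 15:-C, 16:-B
Rule 1 (one point beyond the 3σ limits) is satisfied at point 4.

rule 1 at point 4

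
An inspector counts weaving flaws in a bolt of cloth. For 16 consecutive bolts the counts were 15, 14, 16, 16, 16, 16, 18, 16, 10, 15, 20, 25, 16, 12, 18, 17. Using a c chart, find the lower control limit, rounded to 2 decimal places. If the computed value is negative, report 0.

c̄ = (15 + 14 + 16 + 16 + 16 + 16 + 18 + 16 + 10 + 15 + 20 + 25 + 16 + 12 + 18 + 17) / 16 = 260 / 16 = 16.2500
LCL = c̄ − 3√c̄ = 16.2500 − 3 × 4.0311 = 4.1566

4.16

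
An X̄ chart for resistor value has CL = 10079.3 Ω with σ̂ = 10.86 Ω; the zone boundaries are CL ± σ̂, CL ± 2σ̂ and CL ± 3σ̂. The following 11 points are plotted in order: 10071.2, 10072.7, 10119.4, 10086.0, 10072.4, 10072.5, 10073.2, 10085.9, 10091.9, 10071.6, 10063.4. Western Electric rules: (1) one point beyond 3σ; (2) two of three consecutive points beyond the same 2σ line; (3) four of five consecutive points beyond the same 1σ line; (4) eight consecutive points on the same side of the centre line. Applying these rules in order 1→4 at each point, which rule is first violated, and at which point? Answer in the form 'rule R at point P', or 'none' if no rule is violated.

Zone of each point (C = within 1σ̂, B = 1σ̂–2σ̂, A = 2σ̂–3σ̂, * = beyond 3σ̂; sign = side of CL): 1:-C, 2:-C, 3:+*, 4:+C, 5:-C, 6:-C, 7:-C, 8:+C, 9:+B, 10:-C, 11:-B
Rule 1 (one point beyond the 3σ limits) is satisfied at point 3.

rule 1 at point 3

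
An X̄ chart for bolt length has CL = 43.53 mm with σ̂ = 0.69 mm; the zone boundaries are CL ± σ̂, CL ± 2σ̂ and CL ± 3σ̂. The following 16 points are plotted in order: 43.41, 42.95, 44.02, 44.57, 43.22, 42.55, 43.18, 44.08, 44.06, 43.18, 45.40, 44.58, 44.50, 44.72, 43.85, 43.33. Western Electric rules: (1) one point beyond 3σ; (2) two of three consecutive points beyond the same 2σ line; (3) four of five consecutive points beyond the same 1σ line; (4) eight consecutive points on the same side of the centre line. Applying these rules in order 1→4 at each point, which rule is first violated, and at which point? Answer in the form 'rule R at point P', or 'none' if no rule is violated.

Zone of each point (C = within 1σ̂, B = 1σ̂–2σ̂, A = 2σ̂–3σ̂, * = beyond 3σ̂; sign = side of CL): 1:-C, 2:-C, 3:+C, 4:+B, 5:-C, 6:-B, 7:-C, 8:+C, 9:+C, 10:-C, 11:+A, 12:+B, 13:+B, 14:+B, 15:+C, 16:-C
Rule 3 (four of five consecutive points beyond the same 1σ limit) is satisfied at point 14.

rule 3 at point 14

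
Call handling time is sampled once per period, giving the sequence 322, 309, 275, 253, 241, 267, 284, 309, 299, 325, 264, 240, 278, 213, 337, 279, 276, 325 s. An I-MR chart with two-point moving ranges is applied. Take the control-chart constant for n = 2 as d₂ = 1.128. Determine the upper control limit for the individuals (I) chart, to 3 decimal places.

X̄ = (322 + 309 + 275 + 253 + 241 + 267 + 284 + 309 + 299 + 325 + 264 + 240 + 278 + 213 + 337 + 279 + 276 + 325) / 18 = 283.1111
Moving ranges: 13, 34, 22, 12, 26, 17, 25, 10, 26, 61, 24, 38, 65, 124, 58, 3, 49; M̄R̄ = 607.0000 / 17 = 35.7059
UCL = X̄ + 3·M̄R̄/d₂ = 283.1111 + 3 × 35.7059 / 1.128 = 378.0736

378.074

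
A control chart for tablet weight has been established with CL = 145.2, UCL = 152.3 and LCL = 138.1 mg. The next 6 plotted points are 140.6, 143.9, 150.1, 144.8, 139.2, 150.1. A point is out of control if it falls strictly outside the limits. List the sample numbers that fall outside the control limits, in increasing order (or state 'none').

none

All 6 points lie within [138.1, 152.3].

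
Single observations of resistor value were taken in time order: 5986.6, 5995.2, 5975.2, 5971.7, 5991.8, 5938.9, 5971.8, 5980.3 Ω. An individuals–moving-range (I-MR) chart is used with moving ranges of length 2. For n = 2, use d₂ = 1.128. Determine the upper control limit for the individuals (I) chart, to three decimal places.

X̄ = (5986.6 + 5995.2 + 5975.2 + 5971.7 + 5991.8 + 5938.9 + 5971.8 + 5980.3) / 8 = 5976.4375
Moving ranges: 8.6, 20.0, 3.5, 20.1, 52.9, 32.9, 8.5; M̄R̄ = 146.5000 / 7 = 20.9286
UCL = X̄ + 3·M̄R̄/d₂ = 5976.4375 + 3 × 20.9286 / 1.128 = 6032.0986

6032.099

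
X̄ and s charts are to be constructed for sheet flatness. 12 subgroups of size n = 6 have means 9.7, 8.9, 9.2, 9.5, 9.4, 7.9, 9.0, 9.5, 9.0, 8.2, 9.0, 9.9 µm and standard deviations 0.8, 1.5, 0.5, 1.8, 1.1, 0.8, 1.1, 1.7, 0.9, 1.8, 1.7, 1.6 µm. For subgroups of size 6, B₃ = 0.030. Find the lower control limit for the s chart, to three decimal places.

0.038

s̄ = (0.8 + 1.5 + 0.5 + 1.8 + 1.1 + 0.8 + 1.1 + 1.7 + 0.9 + 1.8 + 1.7 + 1.6) / 12 = 1.2750
LCL_s = B₃·s̄ = 0.030 × 1.2750 = 0.0382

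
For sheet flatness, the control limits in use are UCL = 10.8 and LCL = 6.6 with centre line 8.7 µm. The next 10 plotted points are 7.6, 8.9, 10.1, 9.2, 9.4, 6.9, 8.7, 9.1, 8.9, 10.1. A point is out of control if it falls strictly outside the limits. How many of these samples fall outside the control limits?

0

All 10 points lie within [6.6, 10.8].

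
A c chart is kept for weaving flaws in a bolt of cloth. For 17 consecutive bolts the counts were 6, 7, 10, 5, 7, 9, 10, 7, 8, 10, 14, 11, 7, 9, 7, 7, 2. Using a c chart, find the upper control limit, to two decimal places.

c̄ = (6 + 7 + 10 + 5 + 7 + 9 + 10 + 7 + 8 + 10 + 14 + 11 + 7 + 9 + 7 + 7 + 2) / 17 = 136 / 17 = 8.0000
UCL = c̄ + 3√c̄ = 8.0000 + 3 × √8.0000 = 8.0000 + 3 × 2.8284 = 16.4853

16.49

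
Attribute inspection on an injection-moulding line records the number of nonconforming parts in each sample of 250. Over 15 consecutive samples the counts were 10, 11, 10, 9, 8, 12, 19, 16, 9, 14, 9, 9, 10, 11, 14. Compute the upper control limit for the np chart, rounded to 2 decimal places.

21.30

p̄ = Σdᵢ / (k·n) = 171 / (15 × 250) = 0.04560
UCL = np̄ + 3·√(np̄(1−p̄)) = 11.4000 + 3 × √(11.4000×0.95440) = 11.4000 + 3 × 3.2985 = 21.2955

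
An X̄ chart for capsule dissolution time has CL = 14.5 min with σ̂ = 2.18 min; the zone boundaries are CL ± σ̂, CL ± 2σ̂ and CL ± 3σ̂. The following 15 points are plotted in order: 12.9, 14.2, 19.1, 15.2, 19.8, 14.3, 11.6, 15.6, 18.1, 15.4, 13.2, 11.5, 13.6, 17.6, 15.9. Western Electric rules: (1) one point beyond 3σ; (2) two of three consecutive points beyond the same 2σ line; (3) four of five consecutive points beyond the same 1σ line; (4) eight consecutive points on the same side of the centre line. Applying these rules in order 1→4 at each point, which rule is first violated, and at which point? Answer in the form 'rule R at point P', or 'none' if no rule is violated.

Zone of each point (C = within 1σ̂, B = 1σ̂–2σ̂, A = 2σ̂–3σ̂, * = beyond 3σ̂; sign = side of CL): 1:-C, 2:-C, 3:+A, 4:+C, 5:+A, 6:-C, 7:-B, 8:+C, 9:+B, 10:+C, 11:-C, 12:-B, 13:-C, 14:+B, 15:+C
Rule 2 (two of three consecutive points beyond the same 2σ limit) is satisfied at point 5.

rule 2 at point 5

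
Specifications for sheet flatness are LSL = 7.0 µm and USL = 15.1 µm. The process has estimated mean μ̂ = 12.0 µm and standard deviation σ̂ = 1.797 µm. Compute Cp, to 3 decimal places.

0.751

Cp = (USL − LSL) / (6σ̂) = (15.1 − 7.0) / (6 × 1.797) = 8.1000 / 10.7820 = 0.7513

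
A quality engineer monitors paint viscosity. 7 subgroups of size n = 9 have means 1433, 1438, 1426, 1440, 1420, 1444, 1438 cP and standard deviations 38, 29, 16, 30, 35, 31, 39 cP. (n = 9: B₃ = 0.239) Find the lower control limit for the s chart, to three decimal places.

7.443

s̄ = (38 + 29 + 16 + 30 + 35 + 31 + 39) / 7 = 31.1429
LCL_s = B₃·s̄ = 0.239 × 31.1429 = 7.4431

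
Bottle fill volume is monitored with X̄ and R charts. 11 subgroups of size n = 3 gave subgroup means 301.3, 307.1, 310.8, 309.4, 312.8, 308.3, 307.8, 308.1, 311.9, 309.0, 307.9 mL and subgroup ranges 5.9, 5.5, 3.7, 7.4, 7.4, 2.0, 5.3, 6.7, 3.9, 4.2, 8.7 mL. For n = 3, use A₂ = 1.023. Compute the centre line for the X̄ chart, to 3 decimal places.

308.582

X̄̄ = (301.3 + 307.1 + 310.8 + 309.4 + 312.8 + 308.3 + 307.8 + 308.1 + 311.9 + 309.0 + 307.9) / 11 = 3394.4000 / 11 = 308.5818
CL = X̄̄ = 308.5818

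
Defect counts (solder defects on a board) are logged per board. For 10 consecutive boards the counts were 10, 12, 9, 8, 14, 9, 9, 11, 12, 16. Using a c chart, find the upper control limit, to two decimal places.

20.95

c̄ = (10 + 12 + 9 + 8 + 14 + 9 + 9 + 11 + 12 + 16) / 10 = 110 / 10 = 11.0000
UCL = c̄ + 3√c̄ = 11.0000 + 3 × √11.0000 = 11.0000 + 3 × 3.3166 = 20.9499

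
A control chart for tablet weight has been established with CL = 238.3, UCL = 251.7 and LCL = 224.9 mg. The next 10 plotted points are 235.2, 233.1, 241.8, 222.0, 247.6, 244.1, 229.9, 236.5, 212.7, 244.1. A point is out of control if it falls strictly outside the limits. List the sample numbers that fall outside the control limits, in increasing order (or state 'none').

Compare each point to [224.9, 251.7]: sample 4 = 222.0 < LCL; sample 9 = 212.7 < LCL.

4, 9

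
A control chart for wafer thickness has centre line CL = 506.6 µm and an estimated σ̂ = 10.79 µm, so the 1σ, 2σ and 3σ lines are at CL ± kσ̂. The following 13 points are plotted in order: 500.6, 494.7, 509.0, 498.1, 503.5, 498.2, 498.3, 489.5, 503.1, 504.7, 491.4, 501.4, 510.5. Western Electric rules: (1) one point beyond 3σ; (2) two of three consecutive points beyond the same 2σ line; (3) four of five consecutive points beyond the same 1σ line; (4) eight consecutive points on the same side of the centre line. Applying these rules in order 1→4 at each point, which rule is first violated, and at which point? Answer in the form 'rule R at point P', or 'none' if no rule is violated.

Zone of each point (C = within 1σ̂, B = 1σ̂–2σ̂, A = 2σ̂–3σ̂, * = beyond 3σ̂; sign = side of CL): 1:-C, 2:-B, 3:+C, 4:-C, 5:-C, 6:-C, 7:-C, 8:-B, 9:-C, 10:-C, 11:-B, 12:-C, 13:+C
Rule 4 (eight consecutive points on the same side of the centre line) is satisfied at point 11.

rule 4 at point 11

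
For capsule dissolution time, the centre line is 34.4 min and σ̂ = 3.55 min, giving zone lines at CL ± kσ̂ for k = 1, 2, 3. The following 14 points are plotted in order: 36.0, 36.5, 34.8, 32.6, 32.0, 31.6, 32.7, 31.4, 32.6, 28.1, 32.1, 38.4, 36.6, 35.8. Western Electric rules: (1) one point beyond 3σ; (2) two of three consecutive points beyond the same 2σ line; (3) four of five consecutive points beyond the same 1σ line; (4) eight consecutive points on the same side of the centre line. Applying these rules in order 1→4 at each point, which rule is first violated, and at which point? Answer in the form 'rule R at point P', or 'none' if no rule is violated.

Zone of each point (C = within 1σ̂, B = 1σ̂–2σ̂, A = 2σ̂–3σ̂, * = beyond 3σ̂; sign = side of CL): 1:+C, 2:+C, 3:+C, 4:-C, 5:-C, 6:-C, 7:-C, 8:-C, 9:-C, 10:-B, 11:-C, 12:+B, 13:+C, 14:+C
Rule 4 (eight consecutive points on the same side of the centre line) is satisfied at point 11.

rule 4 at point 11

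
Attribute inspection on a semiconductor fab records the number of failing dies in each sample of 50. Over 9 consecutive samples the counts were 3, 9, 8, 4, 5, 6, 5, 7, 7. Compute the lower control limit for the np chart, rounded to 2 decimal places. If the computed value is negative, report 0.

0.00

p̄ = Σdᵢ / (k·n) = 54 / (9 × 50) = 0.12000
LCL = np̄ − 3·√(np̄(1−p̄)) = 6.0000 − 3 × 2.2978 = -0.8935 → 0 (negative, so LCL = 0)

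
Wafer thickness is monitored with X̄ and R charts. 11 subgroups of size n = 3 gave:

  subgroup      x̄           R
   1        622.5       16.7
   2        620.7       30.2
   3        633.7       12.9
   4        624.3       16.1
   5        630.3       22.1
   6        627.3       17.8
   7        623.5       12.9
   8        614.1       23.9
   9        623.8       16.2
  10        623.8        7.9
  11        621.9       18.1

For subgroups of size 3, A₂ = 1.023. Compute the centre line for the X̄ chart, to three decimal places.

624.173

X̄̄ = (622.5 + 620.7 + 633.7 + 624.3 + 630.3 + 627.3 + 623.5 + 614.1 + 623.8 + 623.8 + 621.9) / 11 = 6865.9000 / 11 = 624.1727
CL = X̄̄ = 624.1727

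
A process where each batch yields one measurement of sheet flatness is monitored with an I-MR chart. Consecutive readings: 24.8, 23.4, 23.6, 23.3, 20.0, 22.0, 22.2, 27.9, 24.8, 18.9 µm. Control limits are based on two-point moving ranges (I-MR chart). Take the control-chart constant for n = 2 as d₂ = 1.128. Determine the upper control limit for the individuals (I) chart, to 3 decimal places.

29.621

X̄ = (24.8 + 23.4 + 23.6 + 23.3 + 20.0 + 22.0 + 22.2 + 27.9 + 24.8 + 18.9) / 10 = 23.0900
Moving ranges: 1.4, 0.2, 0.3, 3.3, 2.0, 0.2, 5.7, 3.1, 5.9; M̄R̄ = 22.1000 / 9 = 2.4556
UCL = X̄ + 3·M̄R̄/d₂ = 23.0900 + 3 × 2.4556 / 1.128 = 29.6207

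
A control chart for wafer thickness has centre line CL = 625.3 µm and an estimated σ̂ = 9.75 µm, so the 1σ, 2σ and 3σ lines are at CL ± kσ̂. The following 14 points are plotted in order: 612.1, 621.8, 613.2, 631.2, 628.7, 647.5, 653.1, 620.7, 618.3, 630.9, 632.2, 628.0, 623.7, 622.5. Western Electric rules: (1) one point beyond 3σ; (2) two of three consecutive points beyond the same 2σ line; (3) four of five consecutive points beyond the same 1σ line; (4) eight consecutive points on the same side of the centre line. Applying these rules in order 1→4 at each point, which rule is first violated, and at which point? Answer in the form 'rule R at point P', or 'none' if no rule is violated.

rule 2 at point 7

Zone of each point (C = within 1σ̂, B = 1σ̂–2σ̂, A = 2σ̂–3σ̂, * = beyond 3σ̂; sign = side of CL): 1:-B, 2:-C, 3:-B, 4:+C, 5:+C, 6:+A, 7:+A, 8:-C, 9:-C, 10:+C, 11:+C, 12:+C, 13:-C, 14:-C
Rule 2 (two of three consecutive points beyond the same 2σ limit) is satisfied at point 7.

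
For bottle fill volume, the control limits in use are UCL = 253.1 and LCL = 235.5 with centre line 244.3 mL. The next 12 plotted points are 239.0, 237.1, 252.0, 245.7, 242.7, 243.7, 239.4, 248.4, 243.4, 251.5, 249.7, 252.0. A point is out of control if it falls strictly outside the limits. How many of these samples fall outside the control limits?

All 12 points lie within [235.5, 253.1].

0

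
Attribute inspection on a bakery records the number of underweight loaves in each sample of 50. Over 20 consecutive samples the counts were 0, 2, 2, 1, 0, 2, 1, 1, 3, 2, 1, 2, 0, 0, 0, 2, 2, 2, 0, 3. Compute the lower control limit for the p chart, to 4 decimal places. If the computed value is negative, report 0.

0.0000

p̄ = Σdᵢ / (k·n) = 26 / (20 × 50) = 0.02600
LCL = p̄ − 3·√(p̄(1−p̄)/n) = 0.02600 − 3 × 0.02251 = -0.04152 → 0 (negative, so LCL = 0)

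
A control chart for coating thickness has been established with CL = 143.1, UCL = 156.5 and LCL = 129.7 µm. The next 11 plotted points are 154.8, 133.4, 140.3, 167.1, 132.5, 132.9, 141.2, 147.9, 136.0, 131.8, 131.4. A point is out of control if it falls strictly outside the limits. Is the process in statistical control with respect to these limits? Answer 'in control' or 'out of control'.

out of control

Compare each point to [129.7, 156.5]: sample 4 = 167.1 > UCL.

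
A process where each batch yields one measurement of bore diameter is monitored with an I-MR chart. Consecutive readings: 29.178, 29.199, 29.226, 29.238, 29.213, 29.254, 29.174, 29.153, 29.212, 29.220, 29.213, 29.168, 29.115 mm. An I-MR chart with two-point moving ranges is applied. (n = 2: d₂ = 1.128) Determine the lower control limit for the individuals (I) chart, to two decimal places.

29.11

X̄ = (29.178 + 29.199 + 29.226 + 29.238 + 29.213 + 29.254 + 29.174 + 29.153 + 29.212 + 29.220 + 29.213 + 29.168 + 29.115) / 13 = 29.1972
Moving ranges: 0.021, 0.027, 0.012, 0.025, 0.041, 0.080, 0.021, 0.059, 0.008, 0.007, 0.045, 0.053; M̄R̄ = 0.3990 / 12 = 0.0333
LCL = X̄ − 3·M̄R̄/d₂ = 29.1972 − 3 × 0.0333 / 1.128 = 29.1087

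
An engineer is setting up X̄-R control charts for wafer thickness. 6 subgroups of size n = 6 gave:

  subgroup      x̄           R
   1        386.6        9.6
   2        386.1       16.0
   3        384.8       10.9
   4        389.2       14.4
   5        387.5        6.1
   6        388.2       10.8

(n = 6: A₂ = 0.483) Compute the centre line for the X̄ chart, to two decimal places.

387.07

X̄̄ = (386.6 + 386.1 + 384.8 + 389.2 + 387.5 + 388.2) / 6 = 2322.4000 / 6 = 387.0667
CL = X̄̄ = 387.0667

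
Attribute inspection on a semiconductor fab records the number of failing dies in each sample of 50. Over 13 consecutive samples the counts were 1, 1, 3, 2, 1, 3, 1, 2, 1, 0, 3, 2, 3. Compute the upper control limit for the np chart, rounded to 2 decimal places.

5.69

p̄ = Σdᵢ / (k·n) = 23 / (13 × 50) = 0.03538
UCL = np̄ + 3·√(np̄(1−p̄)) = 1.7692 + 3 × √(1.7692×0.96462) = 1.7692 + 3 × 1.3064 = 5.6884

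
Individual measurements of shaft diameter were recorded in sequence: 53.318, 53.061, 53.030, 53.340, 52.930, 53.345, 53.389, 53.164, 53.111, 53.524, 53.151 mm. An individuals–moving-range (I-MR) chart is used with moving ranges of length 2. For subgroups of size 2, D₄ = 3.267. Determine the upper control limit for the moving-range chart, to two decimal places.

Moving ranges: 0.257, 0.031, 0.310, 0.410, 0.415, 0.044, 0.225, 0.053, 0.413, 0.373; M̄R̄ = 2.5310 / 10 = 0.2531
UCL_MR = D₄·M̄R̄ = 3.267 × 0.2531 = 0.8269

0.83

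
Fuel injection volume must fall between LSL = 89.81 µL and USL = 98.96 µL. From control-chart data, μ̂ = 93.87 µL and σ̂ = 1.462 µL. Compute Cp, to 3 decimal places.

1.043

Cp = (USL − LSL) / (6σ̂) = (98.96 − 89.81) / (6 × 1.462) = 9.1500 / 8.7720 = 1.0431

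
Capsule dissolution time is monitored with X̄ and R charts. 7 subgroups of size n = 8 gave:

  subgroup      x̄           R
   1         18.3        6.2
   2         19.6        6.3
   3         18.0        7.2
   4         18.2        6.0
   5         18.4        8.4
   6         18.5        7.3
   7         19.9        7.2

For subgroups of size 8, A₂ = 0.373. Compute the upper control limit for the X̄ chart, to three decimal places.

21.290

X̄̄ = (18.3 + 19.6 + 18.0 + 18.2 + 18.4 + 18.5 + 19.9) / 7 = 130.9000 / 7 = 18.7000
R̄ = (6.2 + 6.3 + 7.2 + 6.0 + 8.4 + 7.3 + 7.2) / 7 = 48.6000 / 7 = 6.9429
UCL = X̄̄ + A₂·R̄ = 18.7000 + 0.373 × 6.9429 = 21.2897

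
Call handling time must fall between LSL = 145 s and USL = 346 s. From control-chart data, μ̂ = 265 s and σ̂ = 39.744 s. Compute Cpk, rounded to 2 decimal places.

Cpu = (USL − μ̂) / (3σ̂) = (346 − 265) / (3 × 39.744) = 0.6793; Cpl = (μ̂ − LSL) / (3σ̂) = (265 − 145) / (3 × 39.744) = 1.0064; Cpk = min(Cpu, Cpl) = 0.6793

0.68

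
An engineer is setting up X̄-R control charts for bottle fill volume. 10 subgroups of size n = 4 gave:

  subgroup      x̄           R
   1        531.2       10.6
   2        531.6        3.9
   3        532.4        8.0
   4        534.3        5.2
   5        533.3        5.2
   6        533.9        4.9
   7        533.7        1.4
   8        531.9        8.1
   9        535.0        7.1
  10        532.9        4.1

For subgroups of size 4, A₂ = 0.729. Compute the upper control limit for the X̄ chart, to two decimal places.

537.28

X̄̄ = (531.2 + 531.6 + 532.4 + 534.3 + 533.3 + 533.9 + 533.7 + 531.9 + 535.0 + 532.9) / 10 = 5330.2000 / 10 = 533.0200
R̄ = (10.6 + 3.9 + 8.0 + 5.2 + 5.2 + 4.9 + 1.4 + 8.1 + 7.1 + 4.1) / 10 = 58.5000 / 10 = 5.8500
UCL = X̄̄ + A₂·R̄ = 533.0200 + 0.729 × 5.8500 = 537.2846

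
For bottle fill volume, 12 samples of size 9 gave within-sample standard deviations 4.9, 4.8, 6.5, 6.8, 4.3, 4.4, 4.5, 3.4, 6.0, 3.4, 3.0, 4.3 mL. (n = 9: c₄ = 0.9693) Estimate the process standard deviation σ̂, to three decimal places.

s̄ = (4.9 + 4.8 + 6.5 + 6.8 + 4.3 + 4.4 + 4.5 + 3.4 + 6.0 + 3.4 + 3.0 + 4.3) / 12 = 4.6917
σ̂ = s̄ / c₄ = 4.6917 / 0.9693 = 4.8403

4.840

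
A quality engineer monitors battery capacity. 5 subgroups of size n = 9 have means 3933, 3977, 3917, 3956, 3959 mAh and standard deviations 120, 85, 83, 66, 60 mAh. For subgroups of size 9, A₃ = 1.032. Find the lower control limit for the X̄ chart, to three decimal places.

3862.950

X̄̄ = (3933 + 3977 + 3917 + 3956 + 3959) / 5 = 3948.4000
s̄ = (120 + 85 + 83 + 66 + 60) / 5 = 82.8000
LCL = X̄̄ − A₃·s̄ = 3948.4000 − 1.032 × 82.8000 = 3862.9504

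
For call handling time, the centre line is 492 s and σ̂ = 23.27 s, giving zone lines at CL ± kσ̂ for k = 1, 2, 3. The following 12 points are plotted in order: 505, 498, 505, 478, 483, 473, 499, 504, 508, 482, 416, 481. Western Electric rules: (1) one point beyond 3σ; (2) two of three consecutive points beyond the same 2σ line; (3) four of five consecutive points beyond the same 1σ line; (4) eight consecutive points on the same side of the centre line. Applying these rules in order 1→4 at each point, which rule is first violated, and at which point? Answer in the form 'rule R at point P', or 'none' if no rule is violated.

Zone of each point (C = within 1σ̂, B = 1σ̂–2σ̂, A = 2σ̂–3σ̂, * = beyond 3σ̂; sign = side of CL): 1:+C, 2:+C, 3:+C, 4:-C, 5:-C, 6:-C, 7:+C, 8:+C, 9:+C, 10:-C, 11:-*, 12:-C
Rule 1 (one point beyond the 3σ limits) is satisfied at point 11.

rule 1 at point 11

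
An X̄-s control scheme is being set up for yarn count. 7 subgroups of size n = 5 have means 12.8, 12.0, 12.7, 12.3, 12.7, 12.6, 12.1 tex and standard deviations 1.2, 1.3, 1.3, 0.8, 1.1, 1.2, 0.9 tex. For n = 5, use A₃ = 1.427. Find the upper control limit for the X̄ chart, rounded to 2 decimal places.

14.05

X̄̄ = (12.8 + 12.0 + 12.7 + 12.3 + 12.7 + 12.6 + 12.1) / 7 = 12.4571
s̄ = (1.2 + 1.3 + 1.3 + 0.8 + 1.1 + 1.2 + 0.9) / 7 = 1.1143
UCL = X̄̄ + A₃·s̄ = 12.4571 + 1.427 × 1.1143 = 14.0472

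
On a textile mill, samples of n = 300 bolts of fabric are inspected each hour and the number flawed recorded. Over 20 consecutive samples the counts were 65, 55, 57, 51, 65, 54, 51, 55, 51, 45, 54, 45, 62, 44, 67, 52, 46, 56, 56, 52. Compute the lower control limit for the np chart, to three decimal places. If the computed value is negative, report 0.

p̄ = Σdᵢ / (k·n) = 1083 / (20 × 300) = 0.18050
LCL = np̄ − 3·√(np̄(1−p̄)) = 54.1500 − 3 × 6.6615 = 34.1654

34.165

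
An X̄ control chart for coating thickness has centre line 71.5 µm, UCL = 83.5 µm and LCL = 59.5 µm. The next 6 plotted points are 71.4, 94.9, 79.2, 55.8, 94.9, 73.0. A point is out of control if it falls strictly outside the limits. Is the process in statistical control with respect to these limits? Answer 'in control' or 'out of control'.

Compare each point to [59.5, 83.5]: sample 2 = 94.9 > UCL; sample 4 = 55.8 < LCL; sample 5 = 94.9 > UCL.

out of control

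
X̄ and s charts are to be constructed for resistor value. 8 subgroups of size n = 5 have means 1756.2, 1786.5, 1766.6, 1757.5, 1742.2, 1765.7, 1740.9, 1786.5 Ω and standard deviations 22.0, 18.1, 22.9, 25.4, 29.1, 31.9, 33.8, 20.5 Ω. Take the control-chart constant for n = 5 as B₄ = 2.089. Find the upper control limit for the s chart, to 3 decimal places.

53.191

s̄ = (22.0 + 18.1 + 22.9 + 25.4 + 29.1 + 31.9 + 33.8 + 20.5) / 8 = 25.4625
UCL_s = B₄·s̄ = 2.089 × 25.4625 = 53.1912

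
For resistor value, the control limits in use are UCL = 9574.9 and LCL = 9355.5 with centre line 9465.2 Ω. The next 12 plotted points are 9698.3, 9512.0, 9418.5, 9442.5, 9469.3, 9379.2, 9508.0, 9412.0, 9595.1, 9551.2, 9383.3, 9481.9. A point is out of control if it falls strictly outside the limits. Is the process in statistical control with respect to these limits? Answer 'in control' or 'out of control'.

out of control

Compare each point to [9355.5, 9574.9]: sample 1 = 9698.3 > UCL; sample 9 = 9595.1 > UCL.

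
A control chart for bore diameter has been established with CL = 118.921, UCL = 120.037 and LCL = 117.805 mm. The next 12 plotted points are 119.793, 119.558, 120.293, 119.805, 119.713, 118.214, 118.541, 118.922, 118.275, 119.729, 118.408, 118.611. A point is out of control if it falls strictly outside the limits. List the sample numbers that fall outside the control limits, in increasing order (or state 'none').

3

Compare each point to [117.805, 120.037]: sample 3 = 120.293 > UCL.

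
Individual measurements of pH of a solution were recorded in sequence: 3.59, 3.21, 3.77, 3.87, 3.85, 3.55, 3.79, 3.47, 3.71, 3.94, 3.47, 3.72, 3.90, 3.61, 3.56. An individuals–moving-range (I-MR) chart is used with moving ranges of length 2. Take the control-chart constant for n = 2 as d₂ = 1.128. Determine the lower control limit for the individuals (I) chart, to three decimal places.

X̄ = (3.59 + 3.21 + 3.77 + 3.87 + 3.85 + 3.55 + 3.79 + 3.47 + 3.71 + 3.94 + 3.47 + 3.72 + 3.90 + 3.61 + 3.56) / 15 = 3.6673
Moving ranges: 0.38, 0.56, 0.10, 0.02, 0.30, 0.24, 0.32, 0.24, 0.23, 0.47, 0.25, 0.18, 0.29, 0.05; M̄R̄ = 3.6300 / 14 = 0.2593
LCL = X̄ − 3·M̄R̄/d₂ = 3.6673 − 3 × 0.2593 / 1.128 = 2.9777

2.978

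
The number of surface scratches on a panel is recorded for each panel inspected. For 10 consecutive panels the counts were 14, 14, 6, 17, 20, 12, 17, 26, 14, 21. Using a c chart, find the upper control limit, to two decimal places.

28.14

c̄ = (14 + 14 + 6 + 17 + 20 + 12 + 17 + 26 + 14 + 21) / 10 = 161 / 10 = 16.1000
UCL = c̄ + 3√c̄ = 16.1000 + 3 × √16.1000 = 16.1000 + 3 × 4.0125 = 28.1374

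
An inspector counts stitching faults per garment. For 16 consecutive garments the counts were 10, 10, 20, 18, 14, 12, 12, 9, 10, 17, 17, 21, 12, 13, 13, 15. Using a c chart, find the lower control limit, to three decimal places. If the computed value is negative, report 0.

2.738

c̄ = (10 + 10 + 20 + 18 + 14 + 12 + 12 + 9 + 10 + 17 + 17 + 21 + 12 + 13 + 13 + 15) / 16 = 223 / 16 = 13.9375
LCL = c̄ − 3√c̄ = 13.9375 − 3 × 3.7333 = 2.7376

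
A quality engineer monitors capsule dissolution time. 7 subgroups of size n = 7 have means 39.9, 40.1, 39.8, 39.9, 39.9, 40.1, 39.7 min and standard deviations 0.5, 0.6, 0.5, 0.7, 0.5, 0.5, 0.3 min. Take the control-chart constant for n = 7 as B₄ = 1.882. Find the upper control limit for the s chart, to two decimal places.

0.97

s̄ = (0.5 + 0.6 + 0.5 + 0.7 + 0.5 + 0.5 + 0.3) / 7 = 0.5143
UCL_s = B₄·s̄ = 1.882 × 0.5143 = 0.9679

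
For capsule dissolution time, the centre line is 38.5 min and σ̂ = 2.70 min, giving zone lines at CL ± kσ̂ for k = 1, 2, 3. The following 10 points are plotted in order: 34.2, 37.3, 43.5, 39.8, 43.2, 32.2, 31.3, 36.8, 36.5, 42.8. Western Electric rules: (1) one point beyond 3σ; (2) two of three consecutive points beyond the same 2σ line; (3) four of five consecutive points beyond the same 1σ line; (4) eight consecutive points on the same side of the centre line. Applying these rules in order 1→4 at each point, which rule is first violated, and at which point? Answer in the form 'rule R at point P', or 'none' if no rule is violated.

Zone of each point (C = within 1σ̂, B = 1σ̂–2σ̂, A = 2σ̂–3σ̂, * = beyond 3σ̂; sign = side of CL): 1:-B, 2:-C, 3:+B, 4:+C, 5:+B, 6:-A, 7:-A, 8:-C, 9:-C, 10:+B
Rule 2 (two of three consecutive points beyond the same 2σ limit) is satisfied at point 7.

rule 2 at point 7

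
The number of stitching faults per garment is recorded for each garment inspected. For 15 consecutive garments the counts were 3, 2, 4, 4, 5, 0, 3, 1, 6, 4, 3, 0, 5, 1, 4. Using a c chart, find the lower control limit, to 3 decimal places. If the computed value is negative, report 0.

0.000

c̄ = (3 + 2 + 4 + 4 + 5 + 0 + 3 + 1 + 6 + 4 + 3 + 0 + 5 + 1 + 4) / 15 = 45 / 15 = 3.0000
LCL = c̄ − 3√c̄ = 3.0000 − 3 × 1.7321 = -2.1962 → 0 (cannot be negative)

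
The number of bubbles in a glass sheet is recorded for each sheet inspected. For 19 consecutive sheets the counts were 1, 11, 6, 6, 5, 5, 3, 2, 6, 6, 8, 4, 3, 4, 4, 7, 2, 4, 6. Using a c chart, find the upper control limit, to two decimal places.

c̄ = (1 + 11 + 6 + 6 + 5 + 5 + 3 + 2 + 6 + 6 + 8 + 4 + 3 + 4 + 4 + 7 + 2 + 4 + 6) / 19 = 93 / 19 = 4.8947
UCL = c̄ + 3√c̄ = 4.8947 + 3 × √4.8947 = 4.8947 + 3 × 2.2124 = 11.5320

11.53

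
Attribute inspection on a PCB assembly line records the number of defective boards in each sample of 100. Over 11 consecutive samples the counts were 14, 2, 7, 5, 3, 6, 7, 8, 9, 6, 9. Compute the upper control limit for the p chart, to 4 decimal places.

0.1452

p̄ = Σdᵢ / (k·n) = 76 / (11 × 100) = 0.06909
UCL = p̄ + 3·√(p̄(1−p̄)/n) = 0.06909 + 3 × √(0.06909×0.93091/100) = 0.06909 + 3 × 0.02536 = 0.14517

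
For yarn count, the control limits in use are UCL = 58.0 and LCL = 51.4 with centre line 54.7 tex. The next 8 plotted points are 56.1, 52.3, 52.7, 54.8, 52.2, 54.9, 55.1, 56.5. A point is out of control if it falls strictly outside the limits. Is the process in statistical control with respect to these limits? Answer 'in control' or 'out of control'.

All 8 points lie within [51.4, 58.0].

in control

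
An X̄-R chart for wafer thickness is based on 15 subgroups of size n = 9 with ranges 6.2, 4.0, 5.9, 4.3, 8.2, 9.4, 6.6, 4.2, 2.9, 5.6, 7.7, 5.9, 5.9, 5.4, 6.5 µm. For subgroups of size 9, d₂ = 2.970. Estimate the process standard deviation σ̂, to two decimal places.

1.99

R̄ = (6.2 + 4.0 + 5.9 + 4.3 + 8.2 + 9.4 + 6.6 + 4.2 + 2.9 + 5.6 + 7.7 + 5.9 + 5.9 + 5.4 + 6.5) / 15 = 5.9133
σ̂ = R̄ / d₂ = 5.9133 / 2.970 = 1.9910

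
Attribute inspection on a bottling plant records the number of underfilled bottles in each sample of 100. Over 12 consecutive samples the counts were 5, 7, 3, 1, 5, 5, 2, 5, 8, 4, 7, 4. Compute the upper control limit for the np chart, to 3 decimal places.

10.994

p̄ = Σdᵢ / (k·n) = 56 / (12 × 100) = 0.04667
UCL = np̄ + 3·√(np̄(1−p̄)) = 4.6667 + 3 × √(4.6667×0.95333) = 4.6667 + 3 × 2.1092 = 10.9944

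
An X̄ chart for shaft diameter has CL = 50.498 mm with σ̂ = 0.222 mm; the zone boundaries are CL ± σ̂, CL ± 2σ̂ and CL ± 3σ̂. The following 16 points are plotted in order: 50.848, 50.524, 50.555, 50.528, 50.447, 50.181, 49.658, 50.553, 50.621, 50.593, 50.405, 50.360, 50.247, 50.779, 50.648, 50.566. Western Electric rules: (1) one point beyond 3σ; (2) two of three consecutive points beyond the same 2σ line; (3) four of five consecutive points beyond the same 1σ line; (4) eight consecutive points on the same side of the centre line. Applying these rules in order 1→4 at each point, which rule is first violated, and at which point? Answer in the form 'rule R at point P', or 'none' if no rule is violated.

rule 1 at point 7

Zone of each point (C = within 1σ̂, B = 1σ̂–2σ̂, A = 2σ̂–3σ̂, * = beyond 3σ̂; sign = side of CL): 1:+B, 2:+C, 3:+C, 4:+C, 5:-C, 6:-B, 7:-*, 8:+C, 9:+C, 10:+C, 11:-C, 12:-C, 13:-B, 14:+B, 15:+C, 16:+C
Rule 1 (one point beyond the 3σ limits) is satisfied at point 7.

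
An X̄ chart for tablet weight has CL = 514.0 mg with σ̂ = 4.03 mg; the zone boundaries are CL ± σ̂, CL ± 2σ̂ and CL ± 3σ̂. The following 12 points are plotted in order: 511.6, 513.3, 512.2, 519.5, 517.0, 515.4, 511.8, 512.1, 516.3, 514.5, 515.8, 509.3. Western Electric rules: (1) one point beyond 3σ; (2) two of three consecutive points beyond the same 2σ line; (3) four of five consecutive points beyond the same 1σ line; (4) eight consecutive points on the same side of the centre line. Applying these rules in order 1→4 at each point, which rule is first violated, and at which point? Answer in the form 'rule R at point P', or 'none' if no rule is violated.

Zone of each point (C = within 1σ̂, B = 1σ̂–2σ̂, A = 2σ̂–3σ̂, * = beyond 3σ̂; sign = side of CL): 1:-C, 2:-C, 3:-C, 4:+B, 5:+C, 6:+C, 7:-C, 8:-C, 9:+C, 10:+C, 11:+C, 12:-B
No rule fires across all 12 points.

none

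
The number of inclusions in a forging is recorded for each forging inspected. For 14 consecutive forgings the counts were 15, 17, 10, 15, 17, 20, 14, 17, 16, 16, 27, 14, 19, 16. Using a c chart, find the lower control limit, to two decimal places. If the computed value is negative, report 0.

4.40

c̄ = (15 + 17 + 10 + 15 + 17 + 20 + 14 + 17 + 16 + 16 + 27 + 14 + 19 + 16) / 14 = 233 / 14 = 16.6429
LCL = c̄ − 3√c̄ = 16.6429 − 3 × 4.0796 = 4.4042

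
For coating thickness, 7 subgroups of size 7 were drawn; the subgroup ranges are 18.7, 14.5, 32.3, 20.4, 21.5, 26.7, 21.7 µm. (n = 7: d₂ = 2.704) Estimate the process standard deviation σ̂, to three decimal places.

R̄ = (18.7 + 14.5 + 32.3 + 20.4 + 21.5 + 26.7 + 21.7) / 7 = 22.2571
σ̂ = R̄ / d₂ = 22.2571 / 2.704 = 8.2312

8.231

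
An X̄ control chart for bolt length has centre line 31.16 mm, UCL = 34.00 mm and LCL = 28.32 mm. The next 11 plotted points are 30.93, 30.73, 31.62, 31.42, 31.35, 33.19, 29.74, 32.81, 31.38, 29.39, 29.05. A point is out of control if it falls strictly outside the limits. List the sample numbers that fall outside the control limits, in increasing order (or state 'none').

none

All 11 points lie within [28.32, 34.00].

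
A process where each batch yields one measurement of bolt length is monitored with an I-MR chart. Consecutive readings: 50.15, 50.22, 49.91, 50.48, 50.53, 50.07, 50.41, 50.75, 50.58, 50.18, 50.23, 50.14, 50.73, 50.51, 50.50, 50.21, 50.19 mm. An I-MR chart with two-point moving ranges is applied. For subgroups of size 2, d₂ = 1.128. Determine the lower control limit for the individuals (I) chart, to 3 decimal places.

X̄ = (50.15 + 50.22 + 49.91 + 50.48 + 50.53 + 50.07 + 50.41 + 50.75 + 50.58 + 50.18 + 50.23 + 50.14 + 50.73 + 50.51 + 50.50 + 50.21 + 50.19) / 17 = 50.3406
Moving ranges: 0.07, 0.31, 0.57, 0.05, 0.46, 0.34, 0.34, 0.17, 0.40, 0.05, 0.09, 0.59, 0.22, 0.01, 0.29, 0.02; M̄R̄ = 3.9800 / 16 = 0.2487
LCL = X̄ − 3·M̄R̄/d₂ = 50.3406 − 3 × 0.2487 / 1.128 = 49.6790

49.679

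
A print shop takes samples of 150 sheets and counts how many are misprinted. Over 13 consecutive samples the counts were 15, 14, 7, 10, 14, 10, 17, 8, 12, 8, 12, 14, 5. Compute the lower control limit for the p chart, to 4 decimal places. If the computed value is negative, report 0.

p̄ = Σdᵢ / (k·n) = 146 / (13 × 150) = 0.07487
LCL = p̄ − 3·√(p̄(1−p̄)/n) = 0.07487 − 3 × 0.02149 = 0.01041

0.0104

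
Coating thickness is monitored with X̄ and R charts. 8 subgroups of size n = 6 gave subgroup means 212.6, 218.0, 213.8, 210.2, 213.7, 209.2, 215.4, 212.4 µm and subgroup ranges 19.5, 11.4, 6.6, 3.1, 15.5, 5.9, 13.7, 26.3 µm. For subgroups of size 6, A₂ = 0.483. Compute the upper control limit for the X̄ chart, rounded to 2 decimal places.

X̄̄ = (212.6 + 218.0 + 213.8 + 210.2 + 213.7 + 209.2 + 215.4 + 212.4) / 8 = 1705.3000 / 8 = 213.1625
R̄ = (19.5 + 11.4 + 6.6 + 3.1 + 15.5 + 5.9 + 13.7 + 26.3) / 8 = 102.0000 / 8 = 12.7500
UCL = X̄̄ + A₂·R̄ = 213.1625 + 0.483 × 12.7500 = 219.3208

219.32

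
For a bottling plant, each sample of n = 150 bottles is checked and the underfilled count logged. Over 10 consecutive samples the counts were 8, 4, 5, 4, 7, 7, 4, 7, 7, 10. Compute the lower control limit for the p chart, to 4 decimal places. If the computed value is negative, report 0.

p̄ = Σdᵢ / (k·n) = 63 / (10 × 150) = 0.04200
LCL = p̄ − 3·√(p̄(1−p̄)/n) = 0.04200 − 3 × 0.01638 = -0.00713 → 0 (negative, so LCL = 0)

0.0000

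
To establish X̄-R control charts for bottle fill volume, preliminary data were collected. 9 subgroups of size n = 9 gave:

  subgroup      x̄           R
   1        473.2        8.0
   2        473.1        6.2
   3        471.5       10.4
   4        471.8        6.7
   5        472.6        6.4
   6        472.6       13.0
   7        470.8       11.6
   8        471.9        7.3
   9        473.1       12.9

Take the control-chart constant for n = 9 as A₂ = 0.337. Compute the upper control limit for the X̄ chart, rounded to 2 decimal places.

X̄̄ = (473.2 + 473.1 + 471.5 + 471.8 + 472.6 + 472.6 + 470.8 + 471.9 + 473.1) / 9 = 4250.6000 / 9 = 472.2889
R̄ = (8.0 + 6.2 + 10.4 + 6.7 + 6.4 + 13.0 + 11.6 + 7.3 + 12.9) / 9 = 82.5000 / 9 = 9.1667
UCL = X̄̄ + A₂·R̄ = 472.2889 + 0.337 × 9.1667 = 475.3781

475.38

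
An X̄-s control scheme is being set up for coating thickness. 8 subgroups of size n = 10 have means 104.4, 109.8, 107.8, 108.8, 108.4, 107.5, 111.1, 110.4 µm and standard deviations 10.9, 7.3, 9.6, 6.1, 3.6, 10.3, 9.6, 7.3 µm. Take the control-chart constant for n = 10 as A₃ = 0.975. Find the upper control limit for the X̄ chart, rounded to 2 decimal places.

116.41

X̄̄ = (104.4 + 109.8 + 107.8 + 108.8 + 108.4 + 107.5 + 111.1 + 110.4) / 8 = 108.5250
s̄ = (10.9 + 7.3 + 9.6 + 6.1 + 3.6 + 10.3 + 9.6 + 7.3) / 8 = 8.0875
UCL = X̄̄ + A₃·s̄ = 108.5250 + 0.975 × 8.0875 = 116.4103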